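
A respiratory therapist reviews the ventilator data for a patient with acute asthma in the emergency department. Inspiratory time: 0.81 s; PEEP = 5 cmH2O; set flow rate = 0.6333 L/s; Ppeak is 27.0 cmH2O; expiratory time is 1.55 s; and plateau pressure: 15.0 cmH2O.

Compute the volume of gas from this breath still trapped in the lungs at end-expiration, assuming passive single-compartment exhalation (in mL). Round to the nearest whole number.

104

Vt = flow × Ti = 0.6333 L/s × 0.81 s × 1000 mL/L = 512.97 mL.
R = (PIP − Pplat)/V̇ = (27.0 − 15.0) / 0.6333 = 12.0/0.6333 = 18.948 cmH2O·s/L.
C = Vt/(Pplat − PEEP) = 512.97 / (15.0 − 5) = 512.97/10.0 = 51.297 mL/cmH2O.
τ = R × C = 18.948 × 0.0513 L/cmH2O = 0.972 s.
Fraction remaining = e^(−Te/τ) = e^(−1.55/0.972) = 0.203.
Trapped volume = 512.97 × 0.203 = 104.13 mL.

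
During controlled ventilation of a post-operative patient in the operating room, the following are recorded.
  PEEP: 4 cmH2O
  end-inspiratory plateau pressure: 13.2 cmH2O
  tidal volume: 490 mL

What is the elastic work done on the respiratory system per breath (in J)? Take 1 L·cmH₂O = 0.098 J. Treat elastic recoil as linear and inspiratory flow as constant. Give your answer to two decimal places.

0.22

Elastic work ≈ ½ × (Pplat − PEEP) × Vt = 0.5 × (13.2 − 4) × 0.490 L = 0.5 × 9.2 × 0.490 = 2.254 L·cmH2O.
× 0.098 J/(L·cmH2O) → 0.2209 J.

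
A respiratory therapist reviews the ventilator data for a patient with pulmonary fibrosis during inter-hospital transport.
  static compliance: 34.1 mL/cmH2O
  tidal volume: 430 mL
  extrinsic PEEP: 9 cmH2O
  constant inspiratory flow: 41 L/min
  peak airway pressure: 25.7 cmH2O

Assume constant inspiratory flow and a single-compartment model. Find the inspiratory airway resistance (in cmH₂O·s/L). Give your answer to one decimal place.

6.0

Flow: 41 L/min ÷ 60 = 0.6833 L/s.
Equation of motion (constant flow): PIP = Vt/C + R·V̇ + PEEP.
R·V̇ = PIP − Vt/C − PEEP = 25.7 − 430/34.1 − 9 = 25.7 − 12.61 − 9 = 4.09 cmH2O.
R = 4.09 / 0.6833 = 5.986 cmH2O·s/L.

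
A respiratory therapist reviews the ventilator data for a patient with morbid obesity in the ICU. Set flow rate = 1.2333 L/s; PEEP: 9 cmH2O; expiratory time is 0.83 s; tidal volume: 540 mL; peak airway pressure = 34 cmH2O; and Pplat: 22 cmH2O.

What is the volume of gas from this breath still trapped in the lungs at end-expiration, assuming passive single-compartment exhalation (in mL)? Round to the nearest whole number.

R = (PIP − Pplat)/V̇ = (34 − 22) / 1.2333 = 12.0/1.2333 = 9.73 cmH2O·s/L.
C = Vt/(Pplat − PEEP) = 540.0 / (22 − 9) = 540.0/13.0 = 41.538 mL/cmH2O.
τ = R × C = 9.73 × 0.04154 L/cmH2O = 0.4042 s.
Fraction remaining = e^(−Te/τ) = e^(−0.83/0.4042) = 0.1283.
Trapped volume = 540.0 × 0.1283 = 69.282 mL.

69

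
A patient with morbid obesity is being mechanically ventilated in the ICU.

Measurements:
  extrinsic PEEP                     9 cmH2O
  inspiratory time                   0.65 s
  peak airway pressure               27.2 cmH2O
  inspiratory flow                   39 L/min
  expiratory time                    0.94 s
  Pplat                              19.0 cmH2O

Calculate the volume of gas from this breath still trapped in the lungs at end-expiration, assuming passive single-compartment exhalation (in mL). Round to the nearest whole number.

72

Flow: 39 L/min ÷ 60 = 0.65 L/s.
Vt = flow × Ti = 0.65 L/s × 0.65 s × 1000 mL/L = 422.5 mL.
R = (PIP − Pplat)/V̇ = (27.2 − 19.0) / 0.65 = 8.2/0.65 = 12.615 cmH2O·s/L.
C = Vt/(Pplat − PEEP) = 422.5 / (19.0 − 9) = 422.5/10.0 = 42.25 mL/cmH2O.
τ = R × C = 12.615 × 0.04225 L/cmH2O = 0.533 s.
Fraction remaining = e^(−Te/τ) = e^(−0.94/0.533) = 0.1714.
Trapped volume = 422.5 × 0.1714 = 72.417 mL.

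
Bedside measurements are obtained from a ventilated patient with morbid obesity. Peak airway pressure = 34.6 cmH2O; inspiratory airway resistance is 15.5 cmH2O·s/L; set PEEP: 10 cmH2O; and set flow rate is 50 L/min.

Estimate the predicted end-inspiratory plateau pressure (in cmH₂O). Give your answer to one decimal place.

21.7

Flow: 50 L/min ÷ 60 = 0.8333 L/s.
Pplat = PIP − Raw × flow = 34.6 − 15.5 × 0.8333 = 34.6 − 12.916 = 21.684 cmH2O.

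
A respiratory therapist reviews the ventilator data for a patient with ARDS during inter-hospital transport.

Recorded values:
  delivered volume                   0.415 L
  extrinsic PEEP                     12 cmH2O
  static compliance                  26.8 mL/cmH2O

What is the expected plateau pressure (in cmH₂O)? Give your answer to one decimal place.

27.5

Pplat = PEEP + Vt / Cstat = 12 + 415 / 26.8 = 12 + 15.485 = 27.485 cmH2O.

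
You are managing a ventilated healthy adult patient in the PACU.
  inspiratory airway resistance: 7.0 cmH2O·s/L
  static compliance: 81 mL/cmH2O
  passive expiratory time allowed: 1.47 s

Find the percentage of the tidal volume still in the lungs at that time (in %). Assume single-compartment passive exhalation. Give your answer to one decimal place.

7.5

τ = R × C = 7.0 × 81 mL/cmH2O = 7.0 × 0.081 L/cmH2O = 0.567 s.
Passive exhalation: V(t)/V₀ = e^(−t/τ) = e^(−1.47/0.567) = 0.07483.
Fraction remaining = 0.07483 → 7.483%.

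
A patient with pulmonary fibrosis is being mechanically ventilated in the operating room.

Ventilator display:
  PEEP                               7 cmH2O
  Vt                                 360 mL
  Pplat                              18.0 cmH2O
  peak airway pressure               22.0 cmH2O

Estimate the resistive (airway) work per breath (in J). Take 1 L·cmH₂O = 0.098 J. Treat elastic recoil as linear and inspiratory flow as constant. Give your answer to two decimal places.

0.14

With constant inspiratory flow the resistive pressure is constant at PIP − Pplat = 22.0 − 18.0 = 4.0 cmH2O, so resistive work = 4.0 × 0.360 = 1.44 L·cmH2O.
× 0.098 J/(L·cmH2O) → 0.1411 J.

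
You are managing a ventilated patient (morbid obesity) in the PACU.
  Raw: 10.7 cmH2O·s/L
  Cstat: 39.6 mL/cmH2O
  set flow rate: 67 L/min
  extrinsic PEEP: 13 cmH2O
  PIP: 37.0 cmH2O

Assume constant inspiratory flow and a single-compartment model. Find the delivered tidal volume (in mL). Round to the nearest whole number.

Flow: 67 L/min ÷ 60 = 1.1167 L/s.
Equation of motion (constant flow): PIP = Vt/C + R·V̇ + PEEP.
Vt/C = PIP − R·V̇ − PEEP = 37.0 − 11.949 − 13 = 12.051 cmH2O.
Vt = C × 12.051 = 39.6 × 12.051 = 477.22 mL.

477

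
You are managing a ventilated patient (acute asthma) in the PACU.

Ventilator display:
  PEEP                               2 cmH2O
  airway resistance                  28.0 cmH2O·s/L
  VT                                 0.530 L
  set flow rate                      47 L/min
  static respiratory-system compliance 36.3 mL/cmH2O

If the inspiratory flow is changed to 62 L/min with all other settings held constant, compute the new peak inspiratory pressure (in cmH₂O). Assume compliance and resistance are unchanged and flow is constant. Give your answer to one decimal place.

45.5

Flow: 47 L/min ÷ 60 = 0.7833 L/s.
New flow: 62 L/min ÷ 60 = 1.0333 L/s.
PIP = Vt/C + R·V̇ + PEEP (constant-flow equation of motion).
Only the resistive term changes: ΔPIP = R × ΔV̇ = 28.0 × (1.0333 − 0.7833) = 28.0 × 0.25 = 7.0 cmH2O.
Original PIP = 530/36.3 + 28.0×0.7833 + 2 = 38.533 cmH2O; new PIP = 38.533 + (7.0) = 45.533 cmH2O.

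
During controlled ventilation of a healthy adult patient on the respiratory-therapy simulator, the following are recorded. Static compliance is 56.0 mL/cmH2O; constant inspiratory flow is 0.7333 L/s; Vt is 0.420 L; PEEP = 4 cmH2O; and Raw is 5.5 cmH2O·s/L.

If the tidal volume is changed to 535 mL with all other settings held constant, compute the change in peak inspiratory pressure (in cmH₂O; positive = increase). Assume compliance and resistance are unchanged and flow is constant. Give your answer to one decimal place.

PIP = Vt/C + R·V̇ + PEEP (constant-flow equation of motion).
Only the elastic term changes: ΔPIP = ΔVt / C = (535 − 420) / 56.0 = 2.054 cmH2O.

2.1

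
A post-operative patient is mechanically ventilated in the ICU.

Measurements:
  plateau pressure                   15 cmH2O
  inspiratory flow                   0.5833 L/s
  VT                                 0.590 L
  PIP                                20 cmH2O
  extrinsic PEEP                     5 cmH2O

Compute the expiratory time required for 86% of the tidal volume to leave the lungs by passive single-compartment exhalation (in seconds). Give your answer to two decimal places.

R = (PIP − Pplat)/V̇ = (20 − 15) / 0.5833 = 5.0/0.5833 = 8.572 cmH2O·s/L.
C = Vt/(Pplat − PEEP) = 590.0 / (15 − 5) = 590.0/10.0 = 59.0 mL/cmH2O.
τ = R × C = 8.572 × 0.059 L/cmH2O = 0.5057 s.
t = −τ·ln(1 − 0.86) = −0.5057·ln(0.14) = 0.9943 s.

0.99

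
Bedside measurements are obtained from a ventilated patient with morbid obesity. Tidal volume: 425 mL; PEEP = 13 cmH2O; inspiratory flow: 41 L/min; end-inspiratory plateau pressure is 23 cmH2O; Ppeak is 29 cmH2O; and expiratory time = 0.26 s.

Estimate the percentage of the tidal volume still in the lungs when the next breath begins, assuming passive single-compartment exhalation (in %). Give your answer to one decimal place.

Flow: 41 L/min ÷ 60 = 0.6833 L/s.
R = (PIP − Pplat)/V̇ = (29 − 23) / 0.6833 = 6.0/0.6833 = 8.781 cmH2O·s/L.
C = Vt/(Pplat − PEEP) = 425.0 / (23 − 13) = 425.0/10.0 = 42.5 mL/cmH2O.
τ = R × C = 8.781 × 0.0425 L/cmH2O = 0.3732 s.
Fraction remaining at end-expiration = e^(−Te/τ) = e^(−0.26/0.3732) = 0.4982 → 49.82%.

49.8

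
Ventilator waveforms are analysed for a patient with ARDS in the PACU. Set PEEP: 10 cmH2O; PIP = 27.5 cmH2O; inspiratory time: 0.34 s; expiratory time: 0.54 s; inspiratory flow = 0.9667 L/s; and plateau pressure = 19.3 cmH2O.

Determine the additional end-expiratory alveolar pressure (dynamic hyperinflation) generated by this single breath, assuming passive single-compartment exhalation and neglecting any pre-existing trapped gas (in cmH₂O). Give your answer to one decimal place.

Vt = flow × Ti = 0.9667 L/s × 0.34 s × 1000 mL/L = 328.68 mL.
R = (PIP − Pplat)/V̇ = (27.5 − 19.3) / 0.9667 = 8.2/0.9667 = 8.482 cmH2O·s/L.
C = Vt/(Pplat − PEEP) = 328.68 / (19.3 − 10) = 328.68/9.3 = 35.342 mL/cmH2O.
τ = R × C = 8.482 × 0.03534 L/cmH2O = 0.2998 s.
Fraction remaining = e^(−Te/τ) = e^(−0.54/0.2998) = 0.1651; trapped volume = 328.68 × 0.1651 = 54.265 mL.
Additional alveolar pressure from trapping ≈ V_trapped / C = 54.265 / 35.342 = 1.535 cmH2O.

1.5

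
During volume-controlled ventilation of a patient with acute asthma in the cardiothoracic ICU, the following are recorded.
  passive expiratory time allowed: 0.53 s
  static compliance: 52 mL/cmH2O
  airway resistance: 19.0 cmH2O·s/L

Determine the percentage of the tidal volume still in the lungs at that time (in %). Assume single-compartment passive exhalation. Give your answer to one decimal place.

58.5

τ = R × C = 19.0 × 52 mL/cmH2O = 19.0 × 0.052 L/cmH2O = 0.988 s.
Passive exhalation: V(t)/V₀ = e^(−t/τ) = e^(−0.53/0.988) = 0.5848.
Fraction remaining = 0.5848 → 58.48%.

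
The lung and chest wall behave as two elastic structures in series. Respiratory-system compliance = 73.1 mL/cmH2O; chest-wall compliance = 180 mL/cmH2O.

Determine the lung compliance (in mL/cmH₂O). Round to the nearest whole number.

123

1/CL = 1/Crs − 1/Ccw.
1/CL = 1/73.1 − 1/180 = 0.008124.
CL = 123.09 mL/cmH2O.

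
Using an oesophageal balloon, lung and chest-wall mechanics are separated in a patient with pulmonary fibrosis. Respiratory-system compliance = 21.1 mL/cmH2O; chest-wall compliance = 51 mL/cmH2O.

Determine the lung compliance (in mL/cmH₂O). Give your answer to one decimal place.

36.0

1/CL = 1/Crs − 1/Ccw.
1/CL = 1/21.1 − 1/51 = 0.02779.
CL = 35.984 mL/cmH2O.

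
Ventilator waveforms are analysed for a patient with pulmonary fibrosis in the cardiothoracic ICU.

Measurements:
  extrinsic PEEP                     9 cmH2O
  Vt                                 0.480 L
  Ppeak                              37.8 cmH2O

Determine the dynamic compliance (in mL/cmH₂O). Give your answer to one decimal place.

Dynamic compliance = Vt / (PIP − PEEP) = 480 / (37.8 − 9) = 480 / 28.8 = 16.667 mL/cmH2O.

16.7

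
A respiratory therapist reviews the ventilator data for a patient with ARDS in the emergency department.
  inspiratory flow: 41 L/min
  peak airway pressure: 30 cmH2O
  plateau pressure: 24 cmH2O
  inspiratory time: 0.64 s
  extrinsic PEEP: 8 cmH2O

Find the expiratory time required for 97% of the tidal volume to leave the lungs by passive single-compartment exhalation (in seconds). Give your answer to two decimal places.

0.84

Flow: 41 L/min ÷ 60 = 0.6833 L/s.
Vt = flow × Ti = 0.6833 L/s × 0.64 s × 1000 mL/L = 437.31 mL.
R = (PIP − Pplat)/V̇ = (30 − 24) / 0.6833 = 6.0/0.6833 = 8.781 cmH2O·s/L.
C = Vt/(Pplat − PEEP) = 437.31 / (24 − 8) = 437.31/16.0 = 27.332 mL/cmH2O.
τ = R × C = 8.781 × 0.02733 L/cmH2O = 0.24 s.
t = −τ·ln(1 − 0.97) = −0.24·ln(0.03) = 0.8416 s.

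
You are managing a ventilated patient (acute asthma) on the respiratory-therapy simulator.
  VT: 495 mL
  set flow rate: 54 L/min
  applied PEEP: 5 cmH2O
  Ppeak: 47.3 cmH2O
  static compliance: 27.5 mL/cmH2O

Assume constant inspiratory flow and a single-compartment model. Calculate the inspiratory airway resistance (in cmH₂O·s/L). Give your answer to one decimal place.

27.0

Flow: 54 L/min ÷ 60 = 0.9 L/s.
Equation of motion (constant flow): PIP = Vt/C + R·V̇ + PEEP.
R·V̇ = PIP − Vt/C − PEEP = 47.3 − 495/27.5 − 5 = 47.3 − 18.0 − 5 = 24.3 cmH2O.
R = 24.3 / 0.9 = 27.0 cmH2O·s/L.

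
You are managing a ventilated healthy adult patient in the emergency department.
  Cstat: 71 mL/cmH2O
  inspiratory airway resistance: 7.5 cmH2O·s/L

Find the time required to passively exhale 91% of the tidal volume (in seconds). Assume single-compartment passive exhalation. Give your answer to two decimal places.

1.28

τ = R × C = 7.5 × 71 mL/cmH2O = 7.5 × 0.071 L/cmH2O = 0.5325 s.
Exhaled fraction f = 1 − e^(−t/τ) → t = −τ·ln(1 − f) = −0.5325·ln(0.09) = 1.282 s.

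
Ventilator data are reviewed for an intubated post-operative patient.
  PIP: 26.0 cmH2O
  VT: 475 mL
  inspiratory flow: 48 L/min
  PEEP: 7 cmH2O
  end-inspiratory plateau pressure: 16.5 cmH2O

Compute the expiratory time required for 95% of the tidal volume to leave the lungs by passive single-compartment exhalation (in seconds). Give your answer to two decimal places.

1.78

Flow: 48 L/min ÷ 60 = 0.8 L/s.
R = (PIP − Pplat)/V̇ = (26.0 − 16.5) / 0.8 = 9.5/0.8 = 11.875 cmH2O·s/L.
C = Vt/(Pplat − PEEP) = 475.0 / (16.5 − 7) = 475.0/9.5 = 50.0 mL/cmH2O.
τ = R × C = 11.875 × 0.05 L/cmH2O = 0.5938 s.
t = −τ·ln(1 − 0.95) = −0.5938·ln(0.05) = 1.779 s.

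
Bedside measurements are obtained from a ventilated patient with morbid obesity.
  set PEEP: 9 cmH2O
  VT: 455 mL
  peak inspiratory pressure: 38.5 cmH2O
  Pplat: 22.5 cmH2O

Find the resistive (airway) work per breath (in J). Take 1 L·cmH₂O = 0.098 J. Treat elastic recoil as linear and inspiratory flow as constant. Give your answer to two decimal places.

With constant inspiratory flow the resistive pressure is constant at PIP − Pplat = 38.5 − 22.5 = 16.0 cmH2O, so resistive work = 16.0 × 0.455 = 7.28 L·cmH2O.
× 0.098 J/(L·cmH2O) → 0.7134 J.

0.71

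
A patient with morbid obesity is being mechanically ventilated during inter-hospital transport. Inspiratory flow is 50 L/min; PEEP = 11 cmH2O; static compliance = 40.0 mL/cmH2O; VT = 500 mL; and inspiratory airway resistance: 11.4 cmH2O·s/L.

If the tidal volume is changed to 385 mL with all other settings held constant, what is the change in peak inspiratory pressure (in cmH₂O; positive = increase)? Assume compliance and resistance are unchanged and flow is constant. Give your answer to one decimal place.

PIP = Vt/C + R·V̇ + PEEP (constant-flow equation of motion).
Only the elastic term changes: ΔPIP = ΔVt / C = (385 − 500) / 40.0 = -2.875 cmH2O.

-2.9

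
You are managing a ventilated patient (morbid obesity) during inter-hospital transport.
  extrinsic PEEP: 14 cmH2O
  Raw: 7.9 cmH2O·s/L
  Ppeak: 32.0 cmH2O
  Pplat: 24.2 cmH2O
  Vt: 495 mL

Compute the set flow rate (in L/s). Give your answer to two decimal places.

0.99

flow = (PIP − Pplat) / Raw = 7.8 / 7.9 = 0.9873 L/s.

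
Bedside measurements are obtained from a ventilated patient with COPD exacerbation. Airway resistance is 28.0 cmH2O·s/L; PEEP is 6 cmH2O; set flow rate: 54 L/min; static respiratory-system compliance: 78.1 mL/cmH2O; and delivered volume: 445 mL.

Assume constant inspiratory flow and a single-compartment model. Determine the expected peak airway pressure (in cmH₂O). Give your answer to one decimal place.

Flow: 54 L/min ÷ 60 = 0.9 L/s.
Equation of motion (constant flow): PIP = Vt/C + R·V̇ + PEEP.
PIP = 445/78.1 + 28.0×0.9 + 6 = 5.698 + 25.2 + 6 = 36.898 cmH2O.

36.9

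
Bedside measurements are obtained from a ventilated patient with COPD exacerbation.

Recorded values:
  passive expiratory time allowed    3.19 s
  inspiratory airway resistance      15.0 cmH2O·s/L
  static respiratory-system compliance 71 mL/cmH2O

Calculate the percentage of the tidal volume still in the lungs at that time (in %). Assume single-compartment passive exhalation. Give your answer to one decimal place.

τ = R × C = 15.0 × 71 mL/cmH2O = 15.0 × 0.071 L/cmH2O = 1.065 s.
Passive exhalation: V(t)/V₀ = e^(−t/τ) = e^(−3.19/1.065) = 0.05002.
Fraction remaining = 0.05002 → 5.002%.

5.0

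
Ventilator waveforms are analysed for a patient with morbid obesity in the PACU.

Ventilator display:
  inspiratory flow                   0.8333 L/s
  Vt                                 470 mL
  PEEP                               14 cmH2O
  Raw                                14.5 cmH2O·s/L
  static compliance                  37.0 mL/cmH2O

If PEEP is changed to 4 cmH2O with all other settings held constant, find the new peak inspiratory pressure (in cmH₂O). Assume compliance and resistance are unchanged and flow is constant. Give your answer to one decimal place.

PIP = Vt/C + R·V̇ + PEEP (constant-flow equation of motion).
Only the baseline term changes: ΔPIP = ΔPEEP = 4 − 14 = -10.0 cmH2O.
Original PIP = 470/37.0 + 14.5×0.8333 + 14 = 38.786 cmH2O; new PIP = 38.786 + (-10.0) = 28.786 cmH2O.

28.8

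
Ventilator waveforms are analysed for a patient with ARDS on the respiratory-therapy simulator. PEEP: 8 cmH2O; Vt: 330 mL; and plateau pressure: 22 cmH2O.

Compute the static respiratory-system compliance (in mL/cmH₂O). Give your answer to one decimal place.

Cstat = Vt / (Pplat − PEEP) = 330 / (22 − 8) = 330 / 14.0 = 23.571 mL/cmH2O.

23.6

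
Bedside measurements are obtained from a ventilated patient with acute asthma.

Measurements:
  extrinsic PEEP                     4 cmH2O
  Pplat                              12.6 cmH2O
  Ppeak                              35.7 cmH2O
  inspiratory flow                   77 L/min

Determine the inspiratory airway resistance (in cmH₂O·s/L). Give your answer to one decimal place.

Flow: 77 L/min ÷ 60 = 1.2833 L/s.
Raw = (PIP − Pplat) / flow = (35.7 − 12.6) / 1.2833 = 23.1 / 1.2833 = 18.0 cmH2O·s/L.

18.0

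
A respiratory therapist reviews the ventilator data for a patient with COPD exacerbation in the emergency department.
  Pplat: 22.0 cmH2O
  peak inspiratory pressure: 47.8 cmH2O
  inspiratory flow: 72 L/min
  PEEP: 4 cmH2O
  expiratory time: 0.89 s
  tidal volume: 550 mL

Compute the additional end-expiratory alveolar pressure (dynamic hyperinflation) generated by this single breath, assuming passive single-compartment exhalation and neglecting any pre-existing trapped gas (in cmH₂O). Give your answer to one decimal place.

4.6

Flow: 72 L/min ÷ 60 = 1.2 L/s.
R = (PIP − Pplat)/V̇ = (47.8 − 22.0) / 1.2 = 25.8/1.2 = 21.5 cmH2O·s/L.
C = Vt/(Pplat − PEEP) = 550.0 / (22.0 − 4) = 550.0/18.0 = 30.556 mL/cmH2O.
τ = R × C = 21.5 × 0.03056 L/cmH2O = 0.657 s.
Fraction remaining = e^(−Te/τ) = e^(−0.89/0.657) = 0.258; trapped volume = 550.0 × 0.258 = 141.9 mL.
Additional alveolar pressure from trapping ≈ V_trapped / C = 141.9 / 30.556 = 4.644 cmH2O.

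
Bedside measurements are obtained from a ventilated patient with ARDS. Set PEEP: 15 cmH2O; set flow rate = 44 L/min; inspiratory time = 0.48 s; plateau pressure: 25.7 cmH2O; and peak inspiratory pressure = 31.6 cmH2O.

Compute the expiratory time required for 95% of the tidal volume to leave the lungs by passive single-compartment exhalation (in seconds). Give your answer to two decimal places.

Flow: 44 L/min ÷ 60 = 0.7333 L/s.
Vt = flow × Ti = 0.7333 L/s × 0.48 s × 1000 mL/L = 351.98 mL.
R = (PIP − Pplat)/V̇ = (31.6 − 25.7) / 0.7333 = 5.9/0.7333 = 8.046 cmH2O·s/L.
C = Vt/(Pplat − PEEP) = 351.98 / (25.7 − 15) = 351.98/10.7 = 32.895 mL/cmH2O.
τ = R × C = 8.046 × 0.0329 L/cmH2O = 0.2647 s.
t = −τ·ln(1 − 0.95) = −0.2647·ln(0.05) = 0.793 s.

0.79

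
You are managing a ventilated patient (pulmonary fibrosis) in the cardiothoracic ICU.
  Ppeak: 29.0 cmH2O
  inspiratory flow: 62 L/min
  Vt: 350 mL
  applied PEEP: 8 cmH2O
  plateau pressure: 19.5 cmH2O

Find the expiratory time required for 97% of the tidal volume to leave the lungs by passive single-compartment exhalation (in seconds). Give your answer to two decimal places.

0.98

Flow: 62 L/min ÷ 60 = 1.0333 L/s.
R = (PIP − Pplat)/V̇ = (29.0 − 19.5) / 1.0333 = 9.5/1.0333 = 9.194 cmH2O·s/L.
C = Vt/(Pplat − PEEP) = 350.0 / (19.5 − 8) = 350.0/11.5 = 30.435 mL/cmH2O.
τ = R × C = 9.194 × 0.03044 L/cmH2O = 0.2799 s.
t = −τ·ln(1 − 0.97) = −0.2799·ln(0.03) = 0.9815 s.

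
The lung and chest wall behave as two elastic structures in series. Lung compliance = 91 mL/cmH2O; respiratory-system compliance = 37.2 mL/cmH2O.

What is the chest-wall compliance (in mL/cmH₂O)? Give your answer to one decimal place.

62.9

1/Ccw = 1/Crs − 1/CL.
1/Ccw = 1/37.2 − 1/91 = 0.01589.
Ccw = 62.933 mL/cmH2O.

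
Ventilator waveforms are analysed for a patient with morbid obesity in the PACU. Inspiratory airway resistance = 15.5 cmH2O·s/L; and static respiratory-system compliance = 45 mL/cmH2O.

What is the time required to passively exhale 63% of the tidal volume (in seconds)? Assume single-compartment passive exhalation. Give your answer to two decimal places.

τ = R × C = 15.5 × 45 mL/cmH2O = 15.5 × 0.045 L/cmH2O = 0.6975 s.
Exhaled fraction f = 1 − e^(−t/τ) → t = −τ·ln(1 − f) = −0.6975·ln(0.37) = 0.6935 s.

0.69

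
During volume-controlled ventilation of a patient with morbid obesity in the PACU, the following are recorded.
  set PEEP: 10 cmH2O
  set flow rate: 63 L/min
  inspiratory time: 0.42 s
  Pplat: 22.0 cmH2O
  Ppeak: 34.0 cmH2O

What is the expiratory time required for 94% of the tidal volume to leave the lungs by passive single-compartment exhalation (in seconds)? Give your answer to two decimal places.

1.18

Flow: 63 L/min ÷ 60 = 1.05 L/s.
Vt = flow × Ti = 1.05 L/s × 0.42 s × 1000 mL/L = 441.0 mL.
R = (PIP − Pplat)/V̇ = (34.0 − 22.0) / 1.05 = 12.0/1.05 = 11.429 cmH2O·s/L.
C = Vt/(Pplat − PEEP) = 441.0 / (22.0 − 10) = 441.0/12.0 = 36.75 mL/cmH2O.
τ = R × C = 11.429 × 0.03675 L/cmH2O = 0.42 s.
t = −τ·ln(1 − 0.94) = −0.42·ln(0.06) = 1.182 s.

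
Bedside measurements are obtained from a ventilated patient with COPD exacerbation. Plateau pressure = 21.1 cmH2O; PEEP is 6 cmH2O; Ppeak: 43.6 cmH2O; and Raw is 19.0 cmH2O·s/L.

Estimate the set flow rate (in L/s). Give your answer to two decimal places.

1.18

flow = (PIP − Pplat) / Raw = 22.5 / 19.0 = 1.184 L/s.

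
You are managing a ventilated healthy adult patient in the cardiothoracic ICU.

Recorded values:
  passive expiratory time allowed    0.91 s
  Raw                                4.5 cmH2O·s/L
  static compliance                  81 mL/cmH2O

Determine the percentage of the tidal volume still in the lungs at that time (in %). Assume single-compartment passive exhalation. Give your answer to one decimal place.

8.2

τ = R × C = 4.5 × 81 mL/cmH2O = 4.5 × 0.081 L/cmH2O = 0.3645 s.
Passive exhalation: V(t)/V₀ = e^(−t/τ) = e^(−0.91/0.3645) = 0.08237.
Fraction remaining = 0.08237 → 8.237%.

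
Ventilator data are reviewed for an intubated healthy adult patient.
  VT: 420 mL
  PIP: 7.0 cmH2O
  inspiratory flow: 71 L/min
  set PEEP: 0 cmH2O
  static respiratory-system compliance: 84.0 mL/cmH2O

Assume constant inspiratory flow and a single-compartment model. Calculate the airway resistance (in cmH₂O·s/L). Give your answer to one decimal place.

Flow: 71 L/min ÷ 60 = 1.1833 L/s.
Equation of motion (constant flow): PIP = Vt/C + R·V̇ + PEEP.
R·V̇ = PIP − Vt/C − PEEP = 7.0 − 420/84.0 − 0 = 7.0 − 5.0 − 0 = 2.0 cmH2O.
R = 2.0 / 1.1833 = 1.69 cmH2O·s/L.

1.7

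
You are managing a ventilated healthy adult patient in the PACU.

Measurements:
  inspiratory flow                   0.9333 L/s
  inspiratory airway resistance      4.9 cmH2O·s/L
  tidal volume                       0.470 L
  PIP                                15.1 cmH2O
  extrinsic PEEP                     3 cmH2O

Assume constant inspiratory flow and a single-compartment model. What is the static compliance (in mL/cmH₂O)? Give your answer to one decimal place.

62.4

Equation of motion (constant flow): PIP = Vt/C + R·V̇ + PEEP.
Vt/C = PIP − R·V̇ − PEEP = 15.1 − 4.9×0.9333 − 3 = 15.1 − 4.573 − 3 = 7.527 cmH2O.
C = Vt / 7.527 = 470 / 7.527 = 62.442 mL/cmH2O.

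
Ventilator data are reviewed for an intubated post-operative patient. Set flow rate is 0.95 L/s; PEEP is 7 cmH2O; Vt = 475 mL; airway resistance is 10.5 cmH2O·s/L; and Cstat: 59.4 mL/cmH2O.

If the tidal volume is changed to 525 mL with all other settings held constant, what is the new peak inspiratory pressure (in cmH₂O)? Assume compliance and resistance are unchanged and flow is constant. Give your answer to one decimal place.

PIP = Vt/C + R·V̇ + PEEP (constant-flow equation of motion).
Only the elastic term changes: ΔPIP = ΔVt / C = (525 − 475) / 59.4 = 0.8418 cmH2O.
Original PIP = 475/59.4 + 10.5×0.95 + 7 = 24.972 cmH2O; new PIP = 24.972 + (0.8418) = 25.814 cmH2O.

25.8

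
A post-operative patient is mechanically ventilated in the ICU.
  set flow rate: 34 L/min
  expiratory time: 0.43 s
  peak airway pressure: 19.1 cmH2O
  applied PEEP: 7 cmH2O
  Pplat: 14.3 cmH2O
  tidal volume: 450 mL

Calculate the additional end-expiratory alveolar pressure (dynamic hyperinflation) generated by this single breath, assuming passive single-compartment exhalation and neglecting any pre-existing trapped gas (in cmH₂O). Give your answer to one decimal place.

Flow: 34 L/min ÷ 60 = 0.5667 L/s.
R = (PIP − Pplat)/V̇ = (19.1 − 14.3) / 0.5667 = 4.8/0.5667 = 8.47 cmH2O·s/L.
C = Vt/(Pplat − PEEP) = 450.0 / (14.3 − 7) = 450.0/7.3 = 61.644 mL/cmH2O.
τ = R × C = 8.47 × 0.06164 L/cmH2O = 0.5221 s.
Fraction remaining = e^(−Te/τ) = e^(−0.43/0.5221) = 0.4389; trapped volume = 450.0 × 0.4389 = 197.51 mL.
Additional alveolar pressure from trapping ≈ V_trapped / C = 197.51 / 61.644 = 3.204 cmH2O.

3.2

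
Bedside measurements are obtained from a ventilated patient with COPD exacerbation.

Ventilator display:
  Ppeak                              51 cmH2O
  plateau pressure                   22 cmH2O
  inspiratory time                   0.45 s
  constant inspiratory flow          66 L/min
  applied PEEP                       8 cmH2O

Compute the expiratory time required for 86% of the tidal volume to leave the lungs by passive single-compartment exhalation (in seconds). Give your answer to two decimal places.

Flow: 66 L/min ÷ 60 = 1.1 L/s.
Vt = flow × Ti = 1.1 L/s × 0.45 s × 1000 mL/L = 495.0 mL.
R = (PIP − Pplat)/V̇ = (51 − 22) / 1.1 = 29.0/1.1 = 26.364 cmH2O·s/L.
C = Vt/(Pplat − PEEP) = 495.0 / (22 − 8) = 495.0/14.0 = 35.357 mL/cmH2O.
τ = R × C = 26.364 × 0.03536 L/cmH2O = 0.9322 s.
t = −τ·ln(1 − 0.86) = −0.9322·ln(0.14) = 1.833 s.

1.83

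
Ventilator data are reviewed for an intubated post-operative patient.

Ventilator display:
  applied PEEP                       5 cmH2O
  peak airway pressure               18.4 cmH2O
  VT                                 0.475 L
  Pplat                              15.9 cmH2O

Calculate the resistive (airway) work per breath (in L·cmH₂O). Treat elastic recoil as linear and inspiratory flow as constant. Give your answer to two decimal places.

1.19

With constant inspiratory flow the resistive pressure is constant at PIP − Pplat = 18.4 − 15.9 = 2.5 cmH2O, so resistive work = 2.5 × 0.475 = 1.188 L·cmH2O.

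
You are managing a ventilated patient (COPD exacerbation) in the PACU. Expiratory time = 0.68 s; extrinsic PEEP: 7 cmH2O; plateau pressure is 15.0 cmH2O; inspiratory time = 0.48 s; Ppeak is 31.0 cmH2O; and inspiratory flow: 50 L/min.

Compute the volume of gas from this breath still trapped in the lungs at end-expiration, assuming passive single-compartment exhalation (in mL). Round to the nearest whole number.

Flow: 50 L/min ÷ 60 = 0.8333 L/s.
Vt = flow × Ti = 0.8333 L/s × 0.48 s × 1000 mL/L = 399.98 mL.
R = (PIP − Pplat)/V̇ = (31.0 − 15.0) / 0.8333 = 16.0/0.8333 = 19.201 cmH2O·s/L.
C = Vt/(Pplat − PEEP) = 399.98 / (15.0 − 7) = 399.98/8.0 = 49.998 mL/cmH2O.
τ = R × C = 19.201 × 0.05 L/cmH2O = 0.9601 s.
Fraction remaining = e^(−Te/τ) = e^(−0.68/0.9601) = 0.4925.
Trapped volume = 399.98 × 0.4925 = 196.99 mL.

197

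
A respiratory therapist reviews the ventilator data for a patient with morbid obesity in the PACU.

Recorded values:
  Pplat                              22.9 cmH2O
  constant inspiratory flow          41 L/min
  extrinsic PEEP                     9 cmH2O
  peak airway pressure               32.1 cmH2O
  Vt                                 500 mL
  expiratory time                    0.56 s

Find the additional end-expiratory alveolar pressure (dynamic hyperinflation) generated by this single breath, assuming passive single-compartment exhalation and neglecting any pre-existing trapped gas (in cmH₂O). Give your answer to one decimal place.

Flow: 41 L/min ÷ 60 = 0.6833 L/s.
R = (PIP − Pplat)/V̇ = (32.1 − 22.9) / 0.6833 = 9.2/0.6833 = 13.464 cmH2O·s/L.
C = Vt/(Pplat − PEEP) = 500.0 / (22.9 − 9) = 500.0/13.9 = 35.971 mL/cmH2O.
τ = R × C = 13.464 × 0.03597 L/cmH2O = 0.4843 s.
Fraction remaining = e^(−Te/τ) = e^(−0.56/0.4843) = 0.3146; trapped volume = 500.0 × 0.3146 = 157.3 mL.
Additional alveolar pressure from trapping ≈ V_trapped / C = 157.3 / 35.971 = 4.373 cmH2O.

4.4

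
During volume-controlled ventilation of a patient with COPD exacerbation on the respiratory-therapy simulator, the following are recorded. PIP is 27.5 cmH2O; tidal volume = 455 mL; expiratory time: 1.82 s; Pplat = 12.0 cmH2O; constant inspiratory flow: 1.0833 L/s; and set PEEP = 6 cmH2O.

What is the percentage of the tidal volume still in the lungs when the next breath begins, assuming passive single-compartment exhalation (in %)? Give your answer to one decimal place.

18.7

R = (PIP − Pplat)/V̇ = (27.5 − 12.0) / 1.0833 = 15.5/1.0833 = 14.308 cmH2O·s/L.
C = Vt/(Pplat − PEEP) = 455.0 / (12.0 − 6) = 455.0/6.0 = 75.833 mL/cmH2O.
τ = R × C = 14.308 × 0.07583 L/cmH2O = 1.085 s.
Fraction remaining at end-expiration = e^(−Te/τ) = e^(−1.82/1.085) = 0.1869 → 18.69%.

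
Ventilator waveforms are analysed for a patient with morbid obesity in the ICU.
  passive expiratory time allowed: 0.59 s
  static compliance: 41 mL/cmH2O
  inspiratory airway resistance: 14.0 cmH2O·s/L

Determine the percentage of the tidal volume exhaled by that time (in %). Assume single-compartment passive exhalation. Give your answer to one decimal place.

τ = R × C = 14.0 × 41 mL/cmH2O = 14.0 × 0.041 L/cmH2O = 0.574 s.
Passive exhalation: V(t)/V₀ = e^(−t/τ) = e^(−0.59/0.574) = 0.3578.
Fraction exhaled = 1 − 0.3578 = 0.6422 → 64.22%.

64.2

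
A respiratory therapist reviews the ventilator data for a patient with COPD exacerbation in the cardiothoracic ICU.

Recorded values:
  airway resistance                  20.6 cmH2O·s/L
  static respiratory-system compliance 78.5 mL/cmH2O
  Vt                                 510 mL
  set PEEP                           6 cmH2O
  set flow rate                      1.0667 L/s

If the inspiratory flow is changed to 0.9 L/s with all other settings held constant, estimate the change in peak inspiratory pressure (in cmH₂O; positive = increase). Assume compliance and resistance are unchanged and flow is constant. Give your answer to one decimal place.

PIP = Vt/C + R·V̇ + PEEP (constant-flow equation of motion).
Only the resistive term changes: ΔPIP = R × ΔV̇ = 20.6 × (0.9 − 1.0667) = 20.6 × -0.1667 = -3.434 cmH2O.

-3.4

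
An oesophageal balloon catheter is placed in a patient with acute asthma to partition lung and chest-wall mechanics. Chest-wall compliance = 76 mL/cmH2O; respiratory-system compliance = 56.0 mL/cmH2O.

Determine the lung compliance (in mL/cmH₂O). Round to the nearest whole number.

1/CL = 1/Crs − 1/Ccw.
1/CL = 1/56.0 − 1/76 = 0.004699.
CL = 212.81 mL/cmH2O.

213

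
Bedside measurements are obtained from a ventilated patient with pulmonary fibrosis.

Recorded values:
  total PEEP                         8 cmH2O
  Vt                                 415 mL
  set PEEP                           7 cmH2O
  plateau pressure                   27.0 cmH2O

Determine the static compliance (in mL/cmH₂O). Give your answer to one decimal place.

End-expiratory occlusion gives total PEEP = 8 cmH2O (intrinsic PEEP = 8 − 7 = 1). Use total PEEP for the elastic gradient.
Cstat = Vt / (Pplat − PEEPtotal) = 415 / (27.0 − 8) = 415 / 19.0 = 21.842 mL/cmH2O.

21.8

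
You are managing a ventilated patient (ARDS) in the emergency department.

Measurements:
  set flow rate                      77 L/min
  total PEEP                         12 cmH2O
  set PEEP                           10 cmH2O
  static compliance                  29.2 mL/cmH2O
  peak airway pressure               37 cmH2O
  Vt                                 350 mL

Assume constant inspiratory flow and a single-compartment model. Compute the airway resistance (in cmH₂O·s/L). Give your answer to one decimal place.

10.1

Flow: 77 L/min ÷ 60 = 1.2833 L/s.
Total PEEP = 12 cmH2O (set 10 + intrinsic 2); this is the baseline alveolar pressure.
Equation of motion (constant flow): PIP = Vt/C + R·V̇ + PEEP.
R·V̇ = PIP − Vt/C − PEEP = 37 − 350/29.2 − 12 = 37 − 11.986 − 12 = 13.014 cmH2O.
R = 13.014 / 1.2833 = 10.141 cmH2O·s/L.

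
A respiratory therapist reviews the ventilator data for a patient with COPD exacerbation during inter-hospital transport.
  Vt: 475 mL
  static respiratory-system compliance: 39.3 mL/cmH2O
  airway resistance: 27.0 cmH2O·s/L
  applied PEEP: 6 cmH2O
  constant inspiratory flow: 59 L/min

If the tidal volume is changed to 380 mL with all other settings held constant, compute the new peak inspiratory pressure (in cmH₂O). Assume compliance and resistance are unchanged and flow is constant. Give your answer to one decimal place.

Flow: 59 L/min ÷ 60 = 0.9833 L/s.
PIP = Vt/C + R·V̇ + PEEP (constant-flow equation of motion).
Only the elastic term changes: ΔPIP = ΔVt / C = (380 − 475) / 39.3 = -2.417 cmH2O.
Original PIP = 475/39.3 + 27.0×0.9833 + 6 = 44.636 cmH2O; new PIP = 44.636 + (-2.417) = 42.219 cmH2O.

42.2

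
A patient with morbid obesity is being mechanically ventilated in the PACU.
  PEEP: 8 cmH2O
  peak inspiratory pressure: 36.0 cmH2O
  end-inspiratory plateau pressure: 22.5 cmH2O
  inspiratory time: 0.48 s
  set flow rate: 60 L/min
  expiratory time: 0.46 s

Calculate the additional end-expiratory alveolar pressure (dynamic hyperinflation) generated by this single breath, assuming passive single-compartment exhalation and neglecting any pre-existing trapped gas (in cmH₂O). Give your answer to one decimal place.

5.2

Flow: 60 L/min ÷ 60 = 1 L/s.
Vt = flow × Ti = 1 L/s × 0.48 s × 1000 mL/L = 480.0 mL.
R = (PIP − Pplat)/V̇ = (36.0 − 22.5) / 1 = 13.5/1 = 13.5 cmH2O·s/L.
C = Vt/(Pplat − PEEP) = 480.0 / (22.5 − 8) = 480.0/14.5 = 33.103 mL/cmH2O.
τ = R × C = 13.5 × 0.0331 L/cmH2O = 0.4469 s.
Fraction remaining = e^(−Te/τ) = e^(−0.46/0.4469) = 0.3573; trapped volume = 480.0 × 0.3573 = 171.5 mL.
Additional alveolar pressure from trapping ≈ V_trapped / C = 171.5 / 33.103 = 5.181 cmH2O.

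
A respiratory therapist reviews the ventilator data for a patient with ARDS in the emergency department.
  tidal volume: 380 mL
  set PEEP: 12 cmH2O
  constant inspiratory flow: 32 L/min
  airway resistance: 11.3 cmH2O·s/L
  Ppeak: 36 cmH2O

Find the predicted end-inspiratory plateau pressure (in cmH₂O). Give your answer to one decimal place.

Flow: 32 L/min ÷ 60 = 0.5333 L/s.
Pplat = PIP − Raw × flow = 36 − 11.3 × 0.5333 = 36 − 6.026 = 29.974 cmH2O.

30.0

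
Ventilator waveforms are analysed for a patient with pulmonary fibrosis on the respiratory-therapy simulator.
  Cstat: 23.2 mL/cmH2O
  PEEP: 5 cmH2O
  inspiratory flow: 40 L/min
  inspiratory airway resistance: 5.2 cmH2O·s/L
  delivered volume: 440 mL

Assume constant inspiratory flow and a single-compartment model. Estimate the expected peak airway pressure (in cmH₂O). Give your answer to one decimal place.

Flow: 40 L/min ÷ 60 = 0.6667 L/s.
Equation of motion (constant flow): PIP = Vt/C + R·V̇ + PEEP.
PIP = 440/23.2 + 5.2×0.6667 + 5 = 18.966 + 3.467 + 5 = 27.433 cmH2O.

27.4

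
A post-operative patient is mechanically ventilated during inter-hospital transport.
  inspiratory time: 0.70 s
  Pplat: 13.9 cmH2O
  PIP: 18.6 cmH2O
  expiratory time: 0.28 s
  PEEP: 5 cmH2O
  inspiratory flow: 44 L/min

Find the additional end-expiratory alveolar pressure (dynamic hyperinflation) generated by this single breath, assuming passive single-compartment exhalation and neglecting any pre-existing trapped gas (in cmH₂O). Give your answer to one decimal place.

4.2

Flow: 44 L/min ÷ 60 = 0.7333 L/s.
Vt = flow × Ti = 0.7333 L/s × 0.70 s × 1000 mL/L = 513.31 mL.
R = (PIP − Pplat)/V̇ = (18.6 − 13.9) / 0.7333 = 4.7/0.7333 = 6.409 cmH2O·s/L.
C = Vt/(Pplat − PEEP) = 513.31 / (13.9 − 5) = 513.31/8.9 = 57.675 mL/cmH2O.
τ = R × C = 6.409 × 0.05768 L/cmH2O = 0.3697 s.
Fraction remaining = e^(−Te/τ) = e^(−0.28/0.3697) = 0.4689; trapped volume = 513.31 × 0.4689 = 240.69 mL.
Additional alveolar pressure from trapping ≈ V_trapped / C = 240.69 / 57.675 = 4.173 cmH2O.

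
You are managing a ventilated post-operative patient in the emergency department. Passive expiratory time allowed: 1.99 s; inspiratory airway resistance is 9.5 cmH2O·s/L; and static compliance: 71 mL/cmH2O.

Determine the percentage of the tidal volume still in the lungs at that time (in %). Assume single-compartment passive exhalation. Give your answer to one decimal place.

5.2

τ = R × C = 9.5 × 71 mL/cmH2O = 9.5 × 0.071 L/cmH2O = 0.6745 s.
Passive exhalation: V(t)/V₀ = e^(−t/τ) = e^(−1.99/0.6745) = 0.05232.
Fraction remaining = 0.05232 → 5.232%.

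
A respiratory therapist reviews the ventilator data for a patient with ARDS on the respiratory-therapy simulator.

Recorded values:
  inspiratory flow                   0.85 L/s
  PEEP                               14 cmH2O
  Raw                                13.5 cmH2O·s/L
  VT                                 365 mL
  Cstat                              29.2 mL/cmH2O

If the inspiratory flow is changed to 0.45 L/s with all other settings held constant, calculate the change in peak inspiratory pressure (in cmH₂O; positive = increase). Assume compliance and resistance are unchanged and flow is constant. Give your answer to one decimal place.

-5.4

PIP = Vt/C + R·V̇ + PEEP (constant-flow equation of motion).
Only the resistive term changes: ΔPIP = R × ΔV̇ = 13.5 × (0.45 − 0.85) = 13.5 × -0.4 = -5.4 cmH2O.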